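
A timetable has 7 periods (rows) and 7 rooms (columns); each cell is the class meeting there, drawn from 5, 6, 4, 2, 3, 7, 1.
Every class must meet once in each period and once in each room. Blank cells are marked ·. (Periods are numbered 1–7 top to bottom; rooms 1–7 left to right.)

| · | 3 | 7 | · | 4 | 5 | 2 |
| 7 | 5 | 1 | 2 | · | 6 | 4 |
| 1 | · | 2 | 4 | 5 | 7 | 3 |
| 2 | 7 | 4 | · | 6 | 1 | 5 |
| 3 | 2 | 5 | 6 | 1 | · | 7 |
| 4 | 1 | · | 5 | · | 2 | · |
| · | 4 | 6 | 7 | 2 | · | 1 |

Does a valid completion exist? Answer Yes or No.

Yes

No period or room among the givens repeats a symbol, and propagating forced cells runs into no contradiction.
One valid completion exists (for instance, 6 3 7 1 4 5 2 / 7 5 1 2 3 6 4 / 1 6 2 4 5 7 3 / 2 7 4 3 6 1 5 / 3 2 5 6 1 4 7 / 4 1 3 5 7 2 6 / 5 4 6 7 2 3 1).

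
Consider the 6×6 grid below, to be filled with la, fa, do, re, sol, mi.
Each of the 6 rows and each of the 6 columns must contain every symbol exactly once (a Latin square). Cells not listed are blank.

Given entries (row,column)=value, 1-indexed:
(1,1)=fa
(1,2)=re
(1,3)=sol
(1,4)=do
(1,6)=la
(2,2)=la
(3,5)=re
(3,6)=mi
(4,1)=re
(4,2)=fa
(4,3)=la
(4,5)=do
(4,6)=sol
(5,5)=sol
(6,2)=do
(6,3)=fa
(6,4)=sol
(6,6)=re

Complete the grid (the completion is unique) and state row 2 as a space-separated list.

Row 1, column 5: row 1 has {la, fa, do, re, sol} and column 5 has {do, re, sol}, leaving only mi.
Row 2, column 5: row 2 has {la} and column 5 has {do, re, sol, mi}, leaving only fa.
Row 2, column 6: row 2 has {la, fa} and column 6 has {la, re, sol, mi}, leaving only do.
Row 3, column 2: row 3 has {re, mi} and column 2 has {la, fa, do, re}, leaving only sol.
Row 3, column 3: row 3 has {re, sol, mi} and column 3 has {la, fa, sol}, leaving only do.
Row 3, column 1: row 3 has {do, re, sol, mi} and column 1 has {fa, re}, leaving only la.
Row 3, column 4: row 3 has {la, do, re, sol, mi} and column 4 has {do, sol}, leaving only fa.
Row 4, column 4: row 4 has {la, fa, do, re, sol} and column 4 has {fa, do, sol}, leaving only mi.
Row 2, column 4: row 2 has {la, fa, do} and column 4 has {fa, do, sol, mi}, leaving only re.
Row 2, column 3: row 2 has {la, fa, do, re} and column 3 has {la, fa, do, sol}, leaving only mi.
Row 2, column 1: row 2 has {la, fa, do, re, mi} and column 1 has {la, fa, re}, leaving only sol.
So row 2 reads: sol la mi re fa do.

sol la mi re fa do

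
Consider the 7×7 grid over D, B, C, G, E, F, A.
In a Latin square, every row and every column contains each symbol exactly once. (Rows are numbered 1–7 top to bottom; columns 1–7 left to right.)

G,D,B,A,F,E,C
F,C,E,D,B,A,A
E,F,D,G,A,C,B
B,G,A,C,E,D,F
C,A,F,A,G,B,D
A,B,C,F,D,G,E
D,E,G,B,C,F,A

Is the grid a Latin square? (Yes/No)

No

Row 2 contains A twice (at columns 6 and 7); row 5 is also not a permutation.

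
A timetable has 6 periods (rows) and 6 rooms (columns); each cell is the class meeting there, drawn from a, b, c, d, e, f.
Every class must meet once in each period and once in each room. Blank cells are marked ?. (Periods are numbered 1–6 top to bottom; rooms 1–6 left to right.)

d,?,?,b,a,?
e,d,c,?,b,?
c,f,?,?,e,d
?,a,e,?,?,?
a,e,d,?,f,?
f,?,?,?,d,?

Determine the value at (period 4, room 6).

Period 1, room 2: period 1 has {a, b, d} and room 2 has {a, d, e, f}, leaving only c.
Period 1, room 3: period 1 has {a, b, c, d} and room 3 has {c, d, e}, leaving only f.
Period 1, room 6: period 1 has {a, b, c, d, f} and room 6 has {d}, leaving only e.
Period 3, room 4: period 3 has {c, d, e, f} and room 4 has {b}, leaving only a.
Period 2, room 4: period 2 has {b, c, d, e} and room 4 has {a, b}, leaving only f.
Period 2, room 6: period 2 has {b, c, d, e, f} and room 6 has {d, e}, leaving only a.
Period 3, room 3: period 3 has {a, c, d, e, f} and room 3 has {c, d, e, f}, leaving only b.
Period 4, room 1: period 4 has {a, e} and room 1 has {a, c, d, e, f}, leaving only b.
Period 4, room 5: period 4 has {a, b, e} and room 5 has {a, b, d, e, f}, leaving only c.
Period 4 already has {a, b, c, e} and room 6 already has {a, d, e}, so period 4, room 6 must be f.

f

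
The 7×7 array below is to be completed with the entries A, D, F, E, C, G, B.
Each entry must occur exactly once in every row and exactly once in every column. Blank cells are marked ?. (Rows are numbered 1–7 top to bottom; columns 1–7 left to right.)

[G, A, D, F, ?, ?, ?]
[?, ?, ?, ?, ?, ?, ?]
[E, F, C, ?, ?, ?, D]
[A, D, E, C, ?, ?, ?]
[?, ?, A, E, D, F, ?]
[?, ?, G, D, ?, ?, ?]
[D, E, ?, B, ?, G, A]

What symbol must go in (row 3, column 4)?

Row 4, column 6: row 4 has {A, D, E, C} and column 6 has {F, G}, leaving only B.
Row 3, column 6: row 3 has {D, F, E, C} and column 6 has {F, G, B}, leaving only A.
Row 3 already has {A, D, F, E, C} and column 4 already has {D, F, E, C, B}, so row 3, column 4 must be G.

G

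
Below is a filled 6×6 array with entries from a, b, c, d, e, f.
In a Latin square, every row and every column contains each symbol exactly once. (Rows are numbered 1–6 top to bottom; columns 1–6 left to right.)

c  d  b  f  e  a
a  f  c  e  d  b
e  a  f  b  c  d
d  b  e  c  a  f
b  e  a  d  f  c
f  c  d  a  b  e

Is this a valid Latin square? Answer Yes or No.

Yes

Each row is a permutation of the 6 symbols, and so is each column.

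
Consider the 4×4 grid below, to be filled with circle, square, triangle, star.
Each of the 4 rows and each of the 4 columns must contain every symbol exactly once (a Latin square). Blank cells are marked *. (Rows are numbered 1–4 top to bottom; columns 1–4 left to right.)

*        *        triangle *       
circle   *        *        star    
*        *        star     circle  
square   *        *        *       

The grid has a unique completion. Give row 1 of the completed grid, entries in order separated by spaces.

star circle triangle square

Row 1, column 1: row 1 has {triangle} and column 1 has {circle, square}, leaving only star.
Row 1, column 4: row 1 has {triangle, star} and column 4 has {circle, star}, leaving only square.
Row 1, column 2: row 1 has {square, triangle, star} and column 2 has {}, leaving only circle.
So row 1 reads: star circle triangle square.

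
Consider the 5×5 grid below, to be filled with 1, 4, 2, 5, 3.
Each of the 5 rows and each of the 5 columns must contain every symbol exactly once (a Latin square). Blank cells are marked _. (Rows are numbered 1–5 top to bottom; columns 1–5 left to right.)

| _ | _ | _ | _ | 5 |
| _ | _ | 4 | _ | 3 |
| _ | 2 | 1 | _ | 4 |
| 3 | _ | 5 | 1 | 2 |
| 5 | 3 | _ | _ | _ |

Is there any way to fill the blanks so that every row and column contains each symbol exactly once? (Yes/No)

Row 3, column 1: row 3 together with column 1 already contain {1, 4, 2, 5, 3} — every symbol — so nothing can go there. The grid has no valid completion.

No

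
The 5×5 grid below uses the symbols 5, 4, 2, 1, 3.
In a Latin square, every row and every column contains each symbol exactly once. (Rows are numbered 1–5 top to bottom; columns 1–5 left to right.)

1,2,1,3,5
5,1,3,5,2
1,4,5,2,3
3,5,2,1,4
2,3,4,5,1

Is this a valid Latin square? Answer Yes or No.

Row 1 contains 1 twice (at columns 1 and 3); row 2 is also not a permutation.

No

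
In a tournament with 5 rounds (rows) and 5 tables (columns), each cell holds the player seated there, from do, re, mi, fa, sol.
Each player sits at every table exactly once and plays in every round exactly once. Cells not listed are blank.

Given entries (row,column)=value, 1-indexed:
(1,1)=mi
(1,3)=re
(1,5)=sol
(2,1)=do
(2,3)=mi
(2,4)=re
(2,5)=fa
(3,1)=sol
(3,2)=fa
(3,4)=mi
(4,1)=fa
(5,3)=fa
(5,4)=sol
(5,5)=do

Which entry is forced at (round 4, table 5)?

Round 1, table 2: round 1 has {re, mi, sol} and table 2 has {fa}, leaving only do.
Round 1, table 4: round 1 has {do, re, mi, sol} and table 4 has {re, mi, sol}, leaving only fa.
Round 2, table 2: round 2 has {do, re, mi, fa} and table 2 has {do, fa}, leaving only sol.
Round 3, table 3: round 3 has {mi, fa, sol} and table 3 has {re, mi, fa}, leaving only do.
Round 3, table 5: round 3 has {do, mi, fa, sol} and table 5 has {do, fa, sol}, leaving only re.
Round 4 already has {fa} and table 5 already has {do, re, fa, sol}, so round 4, table 5 must be mi.

mi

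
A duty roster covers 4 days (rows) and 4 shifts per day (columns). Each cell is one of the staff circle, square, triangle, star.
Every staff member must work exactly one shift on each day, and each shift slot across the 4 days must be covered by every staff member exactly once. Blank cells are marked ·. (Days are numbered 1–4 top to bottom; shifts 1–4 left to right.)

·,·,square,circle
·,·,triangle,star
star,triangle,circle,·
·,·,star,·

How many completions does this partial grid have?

2

Day 1, shift 1: eliminating its day and shift leaves {triangle}.
Day 1, shift 2: eliminating its day and shift leaves {star}.
Day 2, shift 1: eliminating its day and shift leaves {circle, square}.
Day 2, shift 2: eliminating its day and shift leaves {circle, square}.
Day 3, shift 4: eliminating its day and shift leaves {square}.
Day 4, shift 1: eliminating its day and shift leaves {circle, square, triangle}.
Day 4, shift 2: eliminating its day and shift leaves {circle, square}.
Day 4, shift 4: eliminating its day and shift leaves {square, triangle}.
Enumerating the assignments across these blanks that avoid any day or shift repeat gives 2 completions.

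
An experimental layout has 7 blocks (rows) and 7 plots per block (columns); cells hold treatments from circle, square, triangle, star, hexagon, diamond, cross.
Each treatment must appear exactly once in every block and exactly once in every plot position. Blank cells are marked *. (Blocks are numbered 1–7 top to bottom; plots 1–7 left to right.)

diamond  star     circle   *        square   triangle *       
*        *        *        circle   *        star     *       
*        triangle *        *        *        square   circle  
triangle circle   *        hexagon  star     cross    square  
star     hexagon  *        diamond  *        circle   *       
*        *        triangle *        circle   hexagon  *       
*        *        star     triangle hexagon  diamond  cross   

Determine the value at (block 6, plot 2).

Block 1, plot 4: block 1 has {circle, square, triangle, star, diamond} and plot 4 has {circle, triangle, hexagon, diamond}, leaving only cross.
Block 1, plot 7: block 1 has {circle, square, triangle, star, diamond, cross} and plot 7 has {circle, square, cross}, leaving only hexagon.
Block 3, plot 4: block 3 has {circle, square, triangle} and plot 4 has {circle, triangle, hexagon, diamond, cross}, leaving only star.
Block 4, plot 3: block 4 has {circle, square, triangle, star, hexagon, cross} and plot 3 has {circle, triangle, star}, leaving only diamond.
Block 5, plot 7: block 5 has {circle, star, hexagon, diamond} and plot 7 has {circle, square, hexagon, cross}, leaving only triangle.
Block 2, plot 7: block 2 has {circle, star} and plot 7 has {circle, square, triangle, hexagon, cross}, leaving only diamond.
Block 5, plot 5: block 5 has {circle, triangle, star, hexagon, diamond} and plot 5 has {circle, square, star, hexagon}, leaving only cross.
Block 2, plot 5: block 2 has {circle, star, diamond} and plot 5 has {circle, square, star, hexagon, cross}, leaving only triangle.
Block 3, plot 5: block 3 has {circle, square, triangle, star} and plot 5 has {circle, square, triangle, star, hexagon, cross}, leaving only diamond.
Block 5, plot 3: block 5 has {circle, triangle, star, hexagon, diamond, cross} and plot 3 has {circle, triangle, star, diamond}, leaving only square.
Block 6, plot 4: block 6 has {circle, triangle, hexagon} and plot 4 has {circle, triangle, star, hexagon, diamond, cross}, leaving only square.
Block 6, plot 1: block 6 has {circle, square, triangle, hexagon} and plot 1 has {triangle, star, diamond}, leaving only cross.
Block 6 already has {circle, square, triangle, hexagon, cross} and plot 2 already has {circle, triangle, star, hexagon}, so block 6, plot 2 must be diamond.

diamond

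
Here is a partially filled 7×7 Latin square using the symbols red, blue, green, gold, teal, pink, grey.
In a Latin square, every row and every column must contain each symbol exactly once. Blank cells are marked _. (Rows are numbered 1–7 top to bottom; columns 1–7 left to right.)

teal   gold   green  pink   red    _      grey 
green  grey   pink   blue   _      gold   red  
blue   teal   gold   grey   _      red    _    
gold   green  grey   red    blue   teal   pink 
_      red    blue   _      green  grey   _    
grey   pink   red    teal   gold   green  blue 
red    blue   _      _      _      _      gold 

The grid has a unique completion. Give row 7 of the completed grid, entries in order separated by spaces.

Row 7, column 3: row 7 has {red, blue, gold} and column 3 has {red, blue, green, gold, pink, grey}, leaving only teal.
Row 7, column 4: row 7 has {red, blue, gold, teal} and column 4 has {red, blue, teal, pink, grey}, leaving only green.
Row 7, column 6: row 7 has {red, blue, green, gold, teal} and column 6 has {red, green, gold, teal, grey}, leaving only pink.
Row 7, column 5: row 7 has {red, blue, green, gold, teal, pink} and column 5 has {red, blue, green, gold}, leaving only grey.
So row 7 reads: red blue teal green grey pink gold.

red blue teal green grey pink gold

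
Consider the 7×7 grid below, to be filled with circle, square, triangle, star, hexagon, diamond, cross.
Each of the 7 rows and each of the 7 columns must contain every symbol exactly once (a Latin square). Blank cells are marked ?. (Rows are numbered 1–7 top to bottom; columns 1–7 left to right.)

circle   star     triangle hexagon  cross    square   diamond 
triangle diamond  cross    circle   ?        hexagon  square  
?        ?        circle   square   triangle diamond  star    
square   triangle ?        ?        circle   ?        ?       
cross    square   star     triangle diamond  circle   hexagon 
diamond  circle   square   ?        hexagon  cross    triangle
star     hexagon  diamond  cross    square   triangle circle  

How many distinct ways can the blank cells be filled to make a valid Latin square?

Row 2, column 5: eliminating its row and column leaves {star}.
Row 3, column 1: eliminating its row and column leaves {hexagon}.
Row 3, column 2: eliminating its row and column leaves {cross}.
Row 4, column 3: eliminating its row and column leaves {hexagon}.
Row 4, column 4: eliminating its row and column leaves {star, diamond}.
Row 4, column 6: eliminating its row and column leaves {star}.
Row 4, column 7: eliminating its row and column leaves {cross}.
Row 6, column 4: eliminating its row and column leaves {star}.
Only one assignment across all blanks avoids any row or column repeat, giving 1 completion.

1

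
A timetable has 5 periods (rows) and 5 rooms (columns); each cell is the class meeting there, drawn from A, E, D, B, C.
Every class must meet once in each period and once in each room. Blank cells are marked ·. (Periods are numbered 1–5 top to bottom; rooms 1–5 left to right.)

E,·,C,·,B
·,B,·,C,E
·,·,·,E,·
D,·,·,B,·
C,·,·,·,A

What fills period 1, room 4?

A

Period 2, room 1: period 2 has {E, B, C} and room 1 has {E, D, C}, leaving only A.
Period 2, room 3: period 2 has {A, E, B, C} and room 3 has {C}, leaving only D.
Period 3, room 1: period 3 has {E} and room 1 has {A, E, D, C}, leaving only B.
Period 3, room 3: period 3 has {E, B} and room 3 has {D, C}, leaving only A.
Period 4, room 3: period 4 has {D, B} and room 3 has {A, D, C}, leaving only E.
Period 4, room 5: period 4 has {E, D, B} and room 5 has {A, E, B}, leaving only C.
Period 3, room 5: period 3 has {A, E, B} and room 5 has {A, E, B, C}, leaving only D.
Period 3, room 2: period 3 has {A, E, D, B} and room 2 has {B}, leaving only C.
Period 4, room 2: period 4 has {E, D, B, C} and room 2 has {B, C}, leaving only A.
Period 1, room 2: period 1 has {E, B, C} and room 2 has {A, B, C}, leaving only D.
Period 1 already has {E, D, B, C} and room 4 already has {E, B, C}, so period 1, room 4 must be A.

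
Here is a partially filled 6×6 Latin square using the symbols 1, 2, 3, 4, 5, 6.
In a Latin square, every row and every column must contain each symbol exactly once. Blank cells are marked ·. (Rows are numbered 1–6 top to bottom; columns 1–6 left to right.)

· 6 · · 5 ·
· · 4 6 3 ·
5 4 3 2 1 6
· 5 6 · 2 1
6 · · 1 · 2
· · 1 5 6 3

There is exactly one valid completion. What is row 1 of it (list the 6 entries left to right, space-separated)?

Row 1, column 3: row 1 has {5, 6} and column 3 has {1, 3, 4, 6}, leaving only 2.
Row 1, column 6: row 1 has {2, 5, 6} and column 6 has {1, 2, 3, 6}, leaving only 4.
Row 1, column 4: row 1 has {2, 4, 5, 6} and column 4 has {1, 2, 5, 6}, leaving only 3.
Row 1, column 1: row 1 has {2, 3, 4, 5, 6} and column 1 has {5, 6}, leaving only 1.
So row 1 reads: 1 6 2 3 5 4.

1 6 2 3 5 4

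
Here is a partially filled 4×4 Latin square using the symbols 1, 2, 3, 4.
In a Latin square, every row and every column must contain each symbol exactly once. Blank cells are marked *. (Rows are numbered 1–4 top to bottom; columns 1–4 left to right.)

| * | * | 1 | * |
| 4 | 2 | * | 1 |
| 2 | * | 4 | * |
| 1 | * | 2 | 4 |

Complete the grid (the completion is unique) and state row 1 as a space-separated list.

3 4 1 2

Row 1, column 1: row 1 has {1} and column 1 has {1, 2, 4}, leaving only 3.
Row 1, column 2: row 1 has {1, 3} and column 2 has {2}, leaving only 4.
Row 1, column 4: row 1 has {1, 3, 4} and column 4 has {1, 4}, leaving only 2.
So row 1 reads: 3 4 1 2.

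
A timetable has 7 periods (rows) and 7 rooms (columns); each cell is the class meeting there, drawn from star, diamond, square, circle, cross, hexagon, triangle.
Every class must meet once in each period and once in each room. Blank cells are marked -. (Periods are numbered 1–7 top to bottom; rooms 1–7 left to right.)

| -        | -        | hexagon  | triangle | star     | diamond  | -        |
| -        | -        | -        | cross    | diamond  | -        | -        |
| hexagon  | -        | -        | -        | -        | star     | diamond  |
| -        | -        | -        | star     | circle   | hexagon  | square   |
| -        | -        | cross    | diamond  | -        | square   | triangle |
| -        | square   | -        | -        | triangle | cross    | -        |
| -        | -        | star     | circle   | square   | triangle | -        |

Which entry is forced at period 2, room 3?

square

Period 2, room 6: period 2 has {diamond, cross} and room 6 has {star, diamond, square, cross, hexagon, triangle}, leaving only circle.
Period 3, room 4: period 3 has {star, diamond, hexagon} and room 4 has {star, diamond, circle, cross, triangle}, leaving only square.
Period 3, room 5: period 3 has {star, diamond, square, hexagon} and room 5 has {star, diamond, square, circle, triangle}, leaving only cross.
Period 5, room 5: period 5 has {diamond, square, cross, triangle} and room 5 has {star, diamond, square, circle, cross, triangle}, leaving only hexagon.
Period 6, room 4: period 6 has {square, cross, triangle} and room 4 has {star, diamond, square, circle, cross, triangle}, leaving only hexagon.
Period 2, room 3 is narrowed to {square, triangle}.
If it were triangle, then period 6, room 3 would be left with no valid symbol.
So period 2, room 3 must be square.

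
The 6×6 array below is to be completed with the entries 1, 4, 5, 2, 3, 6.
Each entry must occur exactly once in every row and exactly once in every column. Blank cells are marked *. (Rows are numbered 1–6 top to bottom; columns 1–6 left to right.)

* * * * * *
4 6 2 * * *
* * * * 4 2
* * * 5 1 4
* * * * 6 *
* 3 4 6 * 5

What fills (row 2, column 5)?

Row 4, column 2: row 4 has {1, 4, 5} and column 2 has {3, 6}, leaving only 2.
Row 6, column 5: row 6 has {4, 5, 3, 6} and column 5 has {1, 4, 6}, leaving only 2.
Row 6, column 1: row 6 has {4, 5, 2, 3, 6} and column 1 has {4}, leaving only 1.
Row 2, column 5 is narrowed to {5, 3}.
If it were 3, then row 2, column 6 would be left with no valid symbol.
So row 2, column 5 must be 5.

5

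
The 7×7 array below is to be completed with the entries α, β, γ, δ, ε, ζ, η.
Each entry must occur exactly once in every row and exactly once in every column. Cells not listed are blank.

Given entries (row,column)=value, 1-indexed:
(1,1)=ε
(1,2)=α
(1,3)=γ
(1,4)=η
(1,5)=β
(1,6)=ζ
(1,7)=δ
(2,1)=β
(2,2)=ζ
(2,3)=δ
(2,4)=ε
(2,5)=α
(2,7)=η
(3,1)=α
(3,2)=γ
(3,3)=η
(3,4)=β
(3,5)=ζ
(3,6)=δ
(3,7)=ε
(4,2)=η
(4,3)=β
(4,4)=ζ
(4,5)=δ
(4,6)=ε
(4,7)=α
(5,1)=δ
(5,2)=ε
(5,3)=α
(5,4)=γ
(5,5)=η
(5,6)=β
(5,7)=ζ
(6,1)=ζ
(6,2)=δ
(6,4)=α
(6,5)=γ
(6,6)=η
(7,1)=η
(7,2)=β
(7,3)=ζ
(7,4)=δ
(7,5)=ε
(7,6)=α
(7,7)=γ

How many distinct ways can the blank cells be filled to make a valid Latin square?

Row 2, column 6: eliminating its row and column leaves {γ}.
Row 4, column 1: eliminating its row and column leaves {γ}.
Row 6, column 3: eliminating its row and column leaves {ε}.
Row 6, column 7: eliminating its row and column leaves {β}.
Only one assignment across all blanks avoids any row or column repeat, giving 1 completion.

1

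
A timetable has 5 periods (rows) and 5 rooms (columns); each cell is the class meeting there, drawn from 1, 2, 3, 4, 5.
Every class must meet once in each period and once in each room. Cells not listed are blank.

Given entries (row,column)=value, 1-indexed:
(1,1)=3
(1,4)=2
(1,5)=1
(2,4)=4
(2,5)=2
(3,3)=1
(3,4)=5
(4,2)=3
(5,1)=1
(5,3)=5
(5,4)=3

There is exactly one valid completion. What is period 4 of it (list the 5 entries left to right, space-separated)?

Period 4, room 4: period 4 has {3} and room 4 has {2, 3, 4, 5}, leaving only 1.
Period 1, room 3: period 1 has {1, 2, 3} and room 3 has {1, 5}, leaving only 4.
Period 4, room 3: period 4 has {1, 3} and room 3 has {1, 4, 5}, leaving only 2.
Period 1, room 2: period 1 has {1, 2, 3, 4} and room 2 has {3}, leaving only 5.
Period 2, room 1: period 2 has {2, 4} and room 1 has {1, 3}, leaving only 5.
Period 4, room 1: period 4 has {1, 2, 3} and room 1 has {1, 3, 5}, leaving only 4.
Period 4, room 5: period 4 has {1, 2, 3, 4} and room 5 has {1, 2}, leaving only 5.
So period 4 reads: 4 3 2 1 5.

4 3 2 1 5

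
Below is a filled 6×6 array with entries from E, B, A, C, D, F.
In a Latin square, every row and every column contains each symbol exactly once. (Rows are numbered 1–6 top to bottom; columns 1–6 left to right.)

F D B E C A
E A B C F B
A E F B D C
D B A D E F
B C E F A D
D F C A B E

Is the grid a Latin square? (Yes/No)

No

Row 2 contains B twice (at columns 3 and 6); row 4 is also not a permutation.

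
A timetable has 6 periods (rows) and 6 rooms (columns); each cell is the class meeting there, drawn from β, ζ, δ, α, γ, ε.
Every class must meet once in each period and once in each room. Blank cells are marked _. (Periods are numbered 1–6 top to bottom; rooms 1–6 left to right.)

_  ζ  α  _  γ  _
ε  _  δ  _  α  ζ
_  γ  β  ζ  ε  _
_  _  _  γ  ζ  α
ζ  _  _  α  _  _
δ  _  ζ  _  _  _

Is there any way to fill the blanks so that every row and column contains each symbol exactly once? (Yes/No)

Period 1, room 1: period 1 has {ζ, α, γ} and room 1 has {ζ, δ, ε}, so it must be β.
Now period 4, room 1: period 4 together with room 1 already contain {β, ζ, δ, α, γ, ε} — every symbol — so nothing can go there. The grid has no valid completion.

No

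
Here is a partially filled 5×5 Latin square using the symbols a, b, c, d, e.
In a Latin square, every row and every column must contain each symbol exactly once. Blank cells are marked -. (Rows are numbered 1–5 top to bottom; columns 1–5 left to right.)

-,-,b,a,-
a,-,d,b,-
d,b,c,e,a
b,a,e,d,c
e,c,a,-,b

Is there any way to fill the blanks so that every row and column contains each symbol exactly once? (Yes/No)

No

Row 5, column 4: row 5 together with column 4 already contain {a, b, c, d, e} — every symbol — so nothing can go there. The grid has no valid completion.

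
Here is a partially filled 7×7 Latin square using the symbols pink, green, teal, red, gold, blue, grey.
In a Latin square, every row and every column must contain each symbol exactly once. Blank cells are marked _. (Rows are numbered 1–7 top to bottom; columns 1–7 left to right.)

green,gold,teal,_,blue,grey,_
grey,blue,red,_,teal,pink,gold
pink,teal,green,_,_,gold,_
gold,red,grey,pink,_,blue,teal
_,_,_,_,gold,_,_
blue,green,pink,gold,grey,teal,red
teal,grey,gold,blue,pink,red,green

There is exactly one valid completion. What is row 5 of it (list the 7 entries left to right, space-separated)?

Row 5, column 1: row 5 has {gold} and column 1 has {pink, green, teal, gold, blue, grey}, leaving only red.
Row 5, column 2: row 5 has {red, gold} and column 2 has {green, teal, red, gold, blue, grey}, leaving only pink.
Row 5, column 3: row 5 has {pink, red, gold} and column 3 has {pink, green, teal, red, gold, grey}, leaving only blue.
Row 5, column 6: row 5 has {pink, red, gold, blue} and column 6 has {pink, teal, red, gold, blue, grey}, leaving only green.
Row 5, column 7: row 5 has {pink, green, red, gold, blue} and column 7 has {green, teal, red, gold}, leaving only grey.
Row 5, column 4: row 5 has {pink, green, red, gold, blue, grey} and column 4 has {pink, gold, blue}, leaving only teal.
So row 5 reads: red pink blue teal gold green grey.

red pink blue teal gold green grey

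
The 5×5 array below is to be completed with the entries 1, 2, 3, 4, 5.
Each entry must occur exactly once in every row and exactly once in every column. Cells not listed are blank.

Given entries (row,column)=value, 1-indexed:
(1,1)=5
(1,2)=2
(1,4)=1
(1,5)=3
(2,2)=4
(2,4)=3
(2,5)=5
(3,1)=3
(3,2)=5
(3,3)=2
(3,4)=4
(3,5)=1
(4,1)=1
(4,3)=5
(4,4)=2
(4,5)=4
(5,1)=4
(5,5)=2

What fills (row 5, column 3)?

3

Row 1, column 3: row 1 has {1, 2, 3, 5} and column 3 has {2, 5}, leaving only 4.
Row 2, column 1: row 2 has {3, 4, 5} and column 1 has {1, 3, 4, 5}, leaving only 2.
Row 2, column 3: row 2 has {2, 3, 4, 5} and column 3 has {2, 4, 5}, leaving only 1.
Row 5 already has {2, 4} and column 3 already has {1, 2, 4, 5}, so row 5, column 3 must be 3.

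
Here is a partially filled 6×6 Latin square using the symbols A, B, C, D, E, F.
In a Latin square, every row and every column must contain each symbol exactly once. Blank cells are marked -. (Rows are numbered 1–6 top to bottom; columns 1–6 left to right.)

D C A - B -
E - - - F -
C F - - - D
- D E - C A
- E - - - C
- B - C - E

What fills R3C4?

Row 1, column 6: row 1 has {A, B, C, D} and column 6 has {A, C, D, E}, leaving only F.
Row 1, column 4: row 1 has {A, B, C, D, F} and column 4 has {C}, leaving only E.
Row 2, column 2: row 2 has {E, F} and column 2 has {B, C, D, E, F}, leaving only A.
Row 2, column 6: row 2 has {A, E, F} and column 6 has {A, C, D, E, F}, leaving only B.
Row 2, column 4: row 2 has {A, B, E, F} and column 4 has {C, E}, leaving only D.
Row 2, column 3: row 2 has {A, B, D, E, F} and column 3 has {A, E}, leaving only C.
Row 3, column 3: row 3 has {C, D, F} and column 3 has {A, C, E}, leaving only B.
Row 3 already has {B, C, D, F} and column 4 already has {C, D, E}, so row 3, column 4 must be A.

A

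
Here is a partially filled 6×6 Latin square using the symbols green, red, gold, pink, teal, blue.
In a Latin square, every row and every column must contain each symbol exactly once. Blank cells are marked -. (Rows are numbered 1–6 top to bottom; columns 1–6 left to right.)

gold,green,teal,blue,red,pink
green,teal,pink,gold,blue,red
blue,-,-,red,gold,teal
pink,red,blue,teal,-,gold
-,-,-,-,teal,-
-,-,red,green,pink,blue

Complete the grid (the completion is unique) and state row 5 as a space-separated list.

Row 5, column 1: row 5 has {teal} and column 1 has {green, gold, pink, blue}, leaving only red.
Row 5, column 4: row 5 has {red, teal} and column 4 has {green, red, gold, teal, blue}, leaving only pink.
Row 5, column 6: row 5 has {red, pink, teal} and column 6 has {red, gold, pink, teal, blue}, leaving only green.
Row 5, column 3: row 5 has {green, red, pink, teal} and column 3 has {red, pink, teal, blue}, leaving only gold.
Row 5, column 2: row 5 has {green, red, gold, pink, teal} and column 2 has {green, red, teal}, leaving only blue.
So row 5 reads: red blue gold pink teal green.

red blue gold pink teal green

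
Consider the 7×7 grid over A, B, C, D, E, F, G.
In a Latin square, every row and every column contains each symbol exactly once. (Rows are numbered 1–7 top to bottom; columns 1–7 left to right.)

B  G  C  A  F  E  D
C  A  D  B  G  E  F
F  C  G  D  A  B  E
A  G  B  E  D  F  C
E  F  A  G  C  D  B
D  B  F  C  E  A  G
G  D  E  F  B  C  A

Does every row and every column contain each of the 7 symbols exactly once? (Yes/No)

No

Every row is a permutation, but column 6 contains E twice (at rows 1 and 2).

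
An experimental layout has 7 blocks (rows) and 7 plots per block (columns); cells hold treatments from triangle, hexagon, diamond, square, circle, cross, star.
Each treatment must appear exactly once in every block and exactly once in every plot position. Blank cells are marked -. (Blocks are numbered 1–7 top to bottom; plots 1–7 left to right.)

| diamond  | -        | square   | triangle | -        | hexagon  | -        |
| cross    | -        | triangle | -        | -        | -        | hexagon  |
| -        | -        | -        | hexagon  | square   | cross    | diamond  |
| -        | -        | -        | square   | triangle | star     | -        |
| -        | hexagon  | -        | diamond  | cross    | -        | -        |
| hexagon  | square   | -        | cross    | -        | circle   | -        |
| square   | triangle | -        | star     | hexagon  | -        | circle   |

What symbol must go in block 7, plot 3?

cross

Block 2, plot 4: block 2 has {triangle, hexagon, cross} and plot 4 has {triangle, hexagon, diamond, square, cross, star}, leaving only circle.
Block 4, plot 1: block 4 has {triangle, square, star} and plot 1 has {hexagon, diamond, square, cross}, leaving only circle.
Block 4, plot 7: block 4 has {triangle, square, circle, star} and plot 7 has {hexagon, diamond, circle}, leaving only cross.
Block 1, plot 7: block 1 has {triangle, hexagon, diamond, square} and plot 7 has {hexagon, diamond, circle, cross}, leaving only star.
Block 1, plot 5: block 1 has {triangle, hexagon, diamond, square, star} and plot 5 has {triangle, hexagon, square, cross}, leaving only circle.
Block 1, plot 2: block 1 has {triangle, hexagon, diamond, square, circle, star} and plot 2 has {triangle, hexagon, square}, leaving only cross.
Block 4, plot 2: block 4 has {triangle, square, circle, cross, star} and plot 2 has {triangle, hexagon, square, cross}, leaving only diamond.
Block 2, plot 2: block 2 has {triangle, hexagon, circle, cross} and plot 2 has {triangle, hexagon, diamond, square, cross}, leaving only star.
Block 2, plot 5: block 2 has {triangle, hexagon, circle, cross, star} and plot 5 has {triangle, hexagon, square, circle, cross}, leaving only diamond.
Block 2, plot 6: block 2 has {triangle, hexagon, diamond, circle, cross, star} and plot 6 has {hexagon, circle, cross, star}, leaving only square.
Block 3, plot 2: block 3 has {hexagon, diamond, square, cross} and plot 2 has {triangle, hexagon, diamond, square, cross, star}, leaving only circle.
Block 3, plot 3: block 3 has {hexagon, diamond, square, circle, cross} and plot 3 has {triangle, square}, leaving only star.
Block 3, plot 1: block 3 has {hexagon, diamond, square, circle, cross, star} and plot 1 has {hexagon, diamond, square, circle, cross}, leaving only triangle.
Block 4, plot 3: block 4 has {triangle, diamond, square, circle, cross, star} and plot 3 has {triangle, square, star}, leaving only hexagon.
Block 5, plot 1: block 5 has {hexagon, diamond, cross} and plot 1 has {triangle, hexagon, diamond, square, circle, cross}, leaving only star.
Block 5, plot 3: block 5 has {hexagon, diamond, cross, star} and plot 3 has {triangle, hexagon, square, star}, leaving only circle.
Block 5, plot 6: block 5 has {hexagon, diamond, circle, cross, star} and plot 6 has {hexagon, square, circle, cross, star}, leaving only triangle.
Block 5, plot 7: block 5 has {triangle, hexagon, diamond, circle, cross, star} and plot 7 has {hexagon, diamond, circle, cross, star}, leaving only square.
Block 6, plot 3: block 6 has {hexagon, square, circle, cross} and plot 3 has {triangle, hexagon, square, circle, star}, leaving only diamond.
Block 7 already has {triangle, hexagon, square, circle, star} and plot 3 already has {triangle, hexagon, diamond, square, circle, star}, so block 7, plot 3 must be cross.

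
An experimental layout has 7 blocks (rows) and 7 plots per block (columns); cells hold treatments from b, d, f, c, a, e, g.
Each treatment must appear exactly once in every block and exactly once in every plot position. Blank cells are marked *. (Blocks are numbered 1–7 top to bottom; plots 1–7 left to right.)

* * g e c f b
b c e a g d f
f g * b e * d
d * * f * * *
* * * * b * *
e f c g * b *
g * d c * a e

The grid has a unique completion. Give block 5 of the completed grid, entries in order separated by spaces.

Block 5, plot 4: block 5 has {b} and plot 4 has {b, f, c, a, e, g}, leaving only d.
Block 1, plot 1: block 1 has {b, f, c, e, g} and plot 1 has {b, d, f, e, g}, leaving only a.
Block 5, plot 1: block 5 has {b, d} and plot 1 has {b, d, f, a, e, g}, leaving only c.
Block 1, plot 2: block 1 has {b, f, c, a, e, g} and plot 2 has {f, c, g}, leaving only d.
Block 3, plot 3: block 3 has {b, d, f, e, g} and plot 3 has {d, c, e, g}, leaving only a.
Block 5, plot 3: block 5 has {b, d, c} and plot 3 has {d, c, a, e, g}, leaving only f.
Block 3, plot 6: block 3 has {b, d, f, a, e, g} and plot 6 has {b, d, f, a}, leaving only c.
Block 4, plot 3: block 4 has {d, f} and plot 3 has {d, f, c, a, e, g}, leaving only b.
Block 4, plot 5: block 4 has {b, d, f} and plot 5 has {b, c, e, g}, leaving only a.
Block 4, plot 2: block 4 has {b, d, f, a} and plot 2 has {d, f, c, g}, leaving only e.
Block 5, plot 2: block 5 has {b, d, f, c} and plot 2 has {d, f, c, e, g}, leaving only a.
Block 5, plot 7: block 5 has {b, d, f, c, a} and plot 7 has {b, d, f, e}, leaving only g.
Block 5, plot 6: block 5 has {b, d, f, c, a, g} and plot 6 has {b, d, f, c, a}, leaving only e.
So block 5 reads: c a f d b e g.

c a f d b e g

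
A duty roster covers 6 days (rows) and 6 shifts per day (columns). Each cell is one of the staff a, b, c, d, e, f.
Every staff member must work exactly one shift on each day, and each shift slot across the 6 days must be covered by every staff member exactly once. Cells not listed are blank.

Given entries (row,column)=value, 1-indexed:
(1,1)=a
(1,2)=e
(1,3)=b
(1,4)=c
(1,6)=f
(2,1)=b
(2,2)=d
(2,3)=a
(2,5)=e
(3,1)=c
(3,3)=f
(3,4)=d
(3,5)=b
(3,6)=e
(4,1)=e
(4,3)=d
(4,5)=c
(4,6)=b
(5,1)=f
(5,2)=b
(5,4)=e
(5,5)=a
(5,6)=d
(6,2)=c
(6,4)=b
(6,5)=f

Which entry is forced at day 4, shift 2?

f

Day 1, shift 5: day 1 has {a, b, c, e, f} and shift 5 has {a, b, c, e, f}, leaving only d.
Day 2, shift 4: day 2 has {a, b, d, e} and shift 4 has {b, c, d, e}, leaving only f.
Day 2, shift 6: day 2 has {a, b, d, e, f} and shift 6 has {b, d, e, f}, leaving only c.
Day 3, shift 2: day 3 has {b, c, d, e, f} and shift 2 has {b, c, d, e}, leaving only a.
Day 4 already has {b, c, d, e} and shift 2 already has {a, b, c, d, e}, so day 4, shift 2 must be f.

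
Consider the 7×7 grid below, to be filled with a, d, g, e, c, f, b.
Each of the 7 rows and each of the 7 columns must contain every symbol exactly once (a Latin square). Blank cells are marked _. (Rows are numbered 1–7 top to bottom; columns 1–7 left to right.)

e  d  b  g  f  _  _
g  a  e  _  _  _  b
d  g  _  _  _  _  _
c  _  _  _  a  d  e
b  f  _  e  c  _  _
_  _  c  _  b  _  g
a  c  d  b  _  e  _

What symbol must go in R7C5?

Row 7 already has {a, d, e, c, b} and column 5 already has {a, c, f, b}, so row 7, column 5 must be g.

g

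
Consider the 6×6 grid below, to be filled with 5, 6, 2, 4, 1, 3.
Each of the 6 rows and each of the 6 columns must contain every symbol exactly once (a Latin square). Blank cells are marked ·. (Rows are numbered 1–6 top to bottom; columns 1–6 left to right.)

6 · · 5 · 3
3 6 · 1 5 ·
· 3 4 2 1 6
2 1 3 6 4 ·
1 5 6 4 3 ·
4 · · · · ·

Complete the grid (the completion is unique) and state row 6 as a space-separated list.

Row 6, column 2: row 6 has {4} and column 2 has {5, 6, 1, 3}, leaving only 2.
Row 6, column 4: row 6 has {2, 4} and column 4 has {5, 6, 2, 4, 1}, leaving only 3.
Row 6, column 5: row 6 has {2, 4, 3} and column 5 has {5, 4, 1, 3}, leaving only 6.
Row 1, column 2: row 1 has {5, 6, 3} and column 2 has {5, 6, 2, 1, 3}, leaving only 4.
Row 1, column 5: row 1 has {5, 6, 4, 3} and column 5 has {5, 6, 4, 1, 3}, leaving only 2.
Row 1, column 3: row 1 has {5, 6, 2, 4, 3} and column 3 has {6, 4, 3}, leaving only 1.
Row 6, column 3: row 6 has {6, 2, 4, 3} and column 3 has {6, 4, 1, 3}, leaving only 5.
Row 6, column 6: row 6 has {5, 6, 2, 4, 3} and column 6 has {6, 3}, leaving only 1.
So row 6 reads: 4 2 5 3 6 1.

4 2 5 3 6 1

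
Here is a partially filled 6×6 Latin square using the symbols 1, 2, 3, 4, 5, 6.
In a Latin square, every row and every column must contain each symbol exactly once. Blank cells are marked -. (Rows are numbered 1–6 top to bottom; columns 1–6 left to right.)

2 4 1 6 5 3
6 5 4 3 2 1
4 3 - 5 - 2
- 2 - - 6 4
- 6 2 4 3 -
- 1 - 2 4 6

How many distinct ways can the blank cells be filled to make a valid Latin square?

2

Row 3, column 3: eliminating its row and column leaves {6}.
Row 3, column 5: eliminating its row and column leaves {1}.
Row 4, column 1: eliminating its row and column leaves {1, 3, 5}.
Row 4, column 3: eliminating its row and column leaves {3, 5}.
Row 4, column 4: eliminating its row and column leaves {1}.
Row 5, column 1: eliminating its row and column leaves {1, 5}.
Row 5, column 6: eliminating its row and column leaves {5}.
Row 6, column 1: eliminating its row and column leaves {3, 5}.
Row 6, column 3: eliminating its row and column leaves {3, 5}.
Enumerating the assignments across these blanks that avoid any row or column repeat gives 2 completions.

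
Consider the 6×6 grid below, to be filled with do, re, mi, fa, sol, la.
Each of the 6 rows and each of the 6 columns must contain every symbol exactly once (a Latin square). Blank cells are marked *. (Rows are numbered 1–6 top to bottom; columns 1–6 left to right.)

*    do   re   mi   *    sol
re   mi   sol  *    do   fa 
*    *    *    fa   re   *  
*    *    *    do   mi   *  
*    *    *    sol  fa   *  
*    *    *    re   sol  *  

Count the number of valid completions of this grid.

24

Row 1, column 1: eliminating its row and column leaves {fa, la}.
Row 1, column 5: eliminating its row and column leaves {la}.
Row 2, column 4: eliminating its row and column leaves {la}.
Row 3, column 1: eliminating its row and column leaves {do, mi, sol, la}.
Row 3, column 2: eliminating its row and column leaves {sol, la}.
Row 3, column 3: eliminating its row and column leaves {do, mi, la}.
Row 3, column 6: eliminating its row and column leaves {do, mi, la}.
Row 4, column 1: eliminating its row and column leaves {fa, sol, la}.
Row 4, column 2: eliminating its row and column leaves {re, fa, sol, la}.
Row 4, column 3: eliminating its row and column leaves {fa, la}.
Row 4, column 6: eliminating its row and column leaves {re, la}.
Row 5, column 1: eliminating its row and column leaves {do, mi, la}.
Row 5, column 2: eliminating its row and column leaves {re, la}.
Row 5, column 3: eliminating its row and column leaves {do, mi, la}.
Row 5, column 6: eliminating its row and column leaves {do, re, mi, la}.
Row 6, column 1: eliminating its row and column leaves {do, mi, fa, la}.
Row 6, column 2: eliminating its row and column leaves {fa, la}.
Row 6, column 3: eliminating its row and column leaves {do, mi, fa, la}.
Row 6, column 6: eliminating its row and column leaves {do, mi, la}.
Enumerating the assignments across these blanks that avoid any row or column repeat gives 24 completions.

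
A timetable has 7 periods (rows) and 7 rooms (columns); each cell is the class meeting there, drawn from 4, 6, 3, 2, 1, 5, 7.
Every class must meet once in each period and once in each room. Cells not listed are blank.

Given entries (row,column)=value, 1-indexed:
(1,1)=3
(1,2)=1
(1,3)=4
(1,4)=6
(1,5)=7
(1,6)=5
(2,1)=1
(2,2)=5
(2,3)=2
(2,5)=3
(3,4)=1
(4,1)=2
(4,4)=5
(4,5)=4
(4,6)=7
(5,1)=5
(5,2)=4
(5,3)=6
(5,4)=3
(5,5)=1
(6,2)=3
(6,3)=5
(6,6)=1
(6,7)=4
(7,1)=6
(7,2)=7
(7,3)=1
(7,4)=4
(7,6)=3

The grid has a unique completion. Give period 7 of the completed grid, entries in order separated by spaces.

Period 1, room 7: period 1 has {4, 6, 3, 1, 5, 7} and room 7 has {4}, leaving only 2.
Period 7, room 7: period 7 has {4, 6, 3, 1, 7} and room 7 has {4, 2}, leaving only 5.
Period 7, room 5: period 7 has {4, 6, 3, 1, 5, 7} and room 5 has {4, 3, 1, 7}, leaving only 2.
So period 7 reads: 6 7 1 4 2 3 5.

6 7 1 4 2 3 5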